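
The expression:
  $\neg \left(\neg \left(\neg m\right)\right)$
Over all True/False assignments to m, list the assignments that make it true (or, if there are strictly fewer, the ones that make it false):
is true only for:
  m=False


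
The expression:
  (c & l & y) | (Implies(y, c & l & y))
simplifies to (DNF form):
~y | (c & l)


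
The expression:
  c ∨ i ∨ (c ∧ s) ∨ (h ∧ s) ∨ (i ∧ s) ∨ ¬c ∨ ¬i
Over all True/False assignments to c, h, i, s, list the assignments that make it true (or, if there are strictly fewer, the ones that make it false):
is always true.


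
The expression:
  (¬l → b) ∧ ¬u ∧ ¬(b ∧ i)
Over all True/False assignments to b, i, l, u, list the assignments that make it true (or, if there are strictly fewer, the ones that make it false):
is true only for:
  b=False, i=False, l=True, u=False;
  b=False, i=True, l=True, u=False;
  b=True, i=False, l=False, u=False;
  b=True, i=False, l=True, u=False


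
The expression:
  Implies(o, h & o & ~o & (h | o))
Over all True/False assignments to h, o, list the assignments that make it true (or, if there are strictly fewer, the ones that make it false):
is true only for:
  h=False, o=False;
  h=True, o=False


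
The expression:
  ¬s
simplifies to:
¬s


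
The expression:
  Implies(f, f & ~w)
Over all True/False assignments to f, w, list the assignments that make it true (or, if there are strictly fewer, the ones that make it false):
is false only for:
  f=True, w=True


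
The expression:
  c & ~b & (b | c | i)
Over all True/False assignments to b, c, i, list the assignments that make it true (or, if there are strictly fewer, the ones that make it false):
is true only for:
  b=False, c=True, i=False;
  b=False, c=True, i=True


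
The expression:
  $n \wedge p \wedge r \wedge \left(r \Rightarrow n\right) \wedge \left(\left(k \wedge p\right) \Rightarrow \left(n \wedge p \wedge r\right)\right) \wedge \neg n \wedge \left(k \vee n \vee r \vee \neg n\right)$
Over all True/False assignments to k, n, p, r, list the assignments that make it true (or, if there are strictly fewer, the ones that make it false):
is never true.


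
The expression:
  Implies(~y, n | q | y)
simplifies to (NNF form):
n | q | y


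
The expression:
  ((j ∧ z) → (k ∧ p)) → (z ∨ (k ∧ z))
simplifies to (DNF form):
z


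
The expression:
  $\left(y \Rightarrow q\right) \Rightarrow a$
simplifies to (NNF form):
$a \vee \left(y \wedge \neg q\right)$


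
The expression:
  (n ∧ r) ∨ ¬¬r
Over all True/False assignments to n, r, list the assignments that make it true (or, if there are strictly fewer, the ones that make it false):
is true only for:
  n=False, r=True;
  n=True, r=True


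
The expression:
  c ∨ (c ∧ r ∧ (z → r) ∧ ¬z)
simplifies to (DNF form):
c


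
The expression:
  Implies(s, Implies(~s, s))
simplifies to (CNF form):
True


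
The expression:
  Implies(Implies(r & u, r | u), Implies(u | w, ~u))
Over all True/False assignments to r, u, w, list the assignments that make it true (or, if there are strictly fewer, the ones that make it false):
is true only for:
  r=False, u=False, w=False;
  r=False, u=False, w=True;
  r=True, u=False, w=False;
  r=True, u=False, w=True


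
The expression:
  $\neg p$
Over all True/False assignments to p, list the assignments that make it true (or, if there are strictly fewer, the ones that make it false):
is true only for:
  p=False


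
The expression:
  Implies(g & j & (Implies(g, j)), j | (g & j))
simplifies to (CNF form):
True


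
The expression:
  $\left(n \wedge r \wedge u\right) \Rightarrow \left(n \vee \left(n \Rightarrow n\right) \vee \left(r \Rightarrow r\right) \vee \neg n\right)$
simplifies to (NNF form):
$\text{True}$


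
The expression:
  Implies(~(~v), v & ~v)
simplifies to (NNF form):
~v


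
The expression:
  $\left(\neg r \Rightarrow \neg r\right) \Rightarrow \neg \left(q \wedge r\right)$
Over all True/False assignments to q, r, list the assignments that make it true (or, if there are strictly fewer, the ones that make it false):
is false only for:
  q=True, r=True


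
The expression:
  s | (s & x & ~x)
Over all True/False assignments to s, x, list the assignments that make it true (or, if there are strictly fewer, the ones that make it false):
is true only for:
  s=True, x=False;
  s=True, x=True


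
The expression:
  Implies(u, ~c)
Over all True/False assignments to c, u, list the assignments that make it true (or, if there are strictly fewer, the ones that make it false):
is false only for:
  c=True, u=True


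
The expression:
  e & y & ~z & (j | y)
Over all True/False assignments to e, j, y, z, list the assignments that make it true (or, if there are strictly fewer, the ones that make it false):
is true only for:
  e=True, j=False, y=True, z=False;
  e=True, j=True, y=True, z=False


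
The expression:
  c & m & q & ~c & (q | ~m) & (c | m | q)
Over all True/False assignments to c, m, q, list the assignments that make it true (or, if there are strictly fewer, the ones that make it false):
is never true.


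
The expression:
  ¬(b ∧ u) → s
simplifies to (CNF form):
(b ∨ s) ∧ (s ∨ u)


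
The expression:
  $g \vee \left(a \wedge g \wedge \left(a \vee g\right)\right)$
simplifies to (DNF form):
$g$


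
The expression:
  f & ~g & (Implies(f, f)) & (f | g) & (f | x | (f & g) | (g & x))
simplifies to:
f & ~g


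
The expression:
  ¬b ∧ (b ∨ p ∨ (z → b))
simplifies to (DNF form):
(p ∧ ¬b) ∨ (¬b ∧ ¬z)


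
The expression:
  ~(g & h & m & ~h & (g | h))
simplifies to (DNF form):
True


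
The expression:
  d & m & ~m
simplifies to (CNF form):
False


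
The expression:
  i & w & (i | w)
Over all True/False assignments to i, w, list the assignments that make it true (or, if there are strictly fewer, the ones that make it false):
is true only for:
  i=True, w=True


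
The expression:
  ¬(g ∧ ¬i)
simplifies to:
i ∨ ¬g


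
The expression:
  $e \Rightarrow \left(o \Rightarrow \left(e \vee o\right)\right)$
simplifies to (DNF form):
$\text{True}$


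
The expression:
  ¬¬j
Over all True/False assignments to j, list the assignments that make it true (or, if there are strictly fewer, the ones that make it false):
is true only for:
  j=True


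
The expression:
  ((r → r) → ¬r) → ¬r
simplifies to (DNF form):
True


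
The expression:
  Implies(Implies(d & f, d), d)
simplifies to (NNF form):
d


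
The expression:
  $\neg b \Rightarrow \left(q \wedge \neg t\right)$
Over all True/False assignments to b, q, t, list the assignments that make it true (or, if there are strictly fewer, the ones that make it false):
is false only for:
  b=False, q=False, t=False;
  b=False, q=False, t=True;
  b=False, q=True, t=True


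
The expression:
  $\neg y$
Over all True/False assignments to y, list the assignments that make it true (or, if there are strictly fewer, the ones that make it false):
is true only for:
  y=False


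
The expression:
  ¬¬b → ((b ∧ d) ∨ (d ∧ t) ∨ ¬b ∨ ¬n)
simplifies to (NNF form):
d ∨ ¬b ∨ ¬n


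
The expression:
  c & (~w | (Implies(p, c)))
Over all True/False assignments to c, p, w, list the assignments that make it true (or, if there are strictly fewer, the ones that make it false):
is true only for:
  c=True, p=False, w=False;
  c=True, p=False, w=True;
  c=True, p=True, w=False;
  c=True, p=True, w=True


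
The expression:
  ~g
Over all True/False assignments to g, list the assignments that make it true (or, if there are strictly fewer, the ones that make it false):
is true only for:
  g=False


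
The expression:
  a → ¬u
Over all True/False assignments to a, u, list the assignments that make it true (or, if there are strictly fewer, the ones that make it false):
is false only for:
  a=True, u=True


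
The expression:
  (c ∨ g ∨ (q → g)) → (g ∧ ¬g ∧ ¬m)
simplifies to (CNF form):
q ∧ ¬c ∧ ¬g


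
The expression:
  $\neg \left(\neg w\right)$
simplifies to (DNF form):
$w$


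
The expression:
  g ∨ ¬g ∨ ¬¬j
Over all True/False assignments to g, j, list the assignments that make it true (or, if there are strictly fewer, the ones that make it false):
is always true.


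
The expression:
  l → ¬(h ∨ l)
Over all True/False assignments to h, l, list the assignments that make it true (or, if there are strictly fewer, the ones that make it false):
is true only for:
  h=False, l=False;
  h=True, l=False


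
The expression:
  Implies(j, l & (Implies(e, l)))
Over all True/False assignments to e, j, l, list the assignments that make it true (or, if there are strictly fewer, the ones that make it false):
is false only for:
  e=False, j=True, l=False;
  e=True, j=True, l=False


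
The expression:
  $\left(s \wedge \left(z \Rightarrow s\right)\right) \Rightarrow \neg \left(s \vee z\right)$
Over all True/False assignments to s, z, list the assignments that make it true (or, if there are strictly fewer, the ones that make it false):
is true only for:
  s=False, z=False;
  s=False, z=True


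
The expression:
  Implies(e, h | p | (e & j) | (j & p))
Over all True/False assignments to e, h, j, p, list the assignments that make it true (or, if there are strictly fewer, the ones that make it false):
is false only for:
  e=True, h=False, j=False, p=False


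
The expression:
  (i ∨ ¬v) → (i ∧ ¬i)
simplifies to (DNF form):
v ∧ ¬i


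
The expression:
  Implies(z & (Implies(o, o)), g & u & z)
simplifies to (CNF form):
(g | ~z) & (u | ~z)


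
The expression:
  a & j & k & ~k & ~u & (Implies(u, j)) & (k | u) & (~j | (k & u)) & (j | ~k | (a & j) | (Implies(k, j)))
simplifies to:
False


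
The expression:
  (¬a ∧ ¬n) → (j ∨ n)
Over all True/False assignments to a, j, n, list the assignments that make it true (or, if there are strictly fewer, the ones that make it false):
is false only for:
  a=False, j=False, n=False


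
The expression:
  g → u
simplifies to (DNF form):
u ∨ ¬g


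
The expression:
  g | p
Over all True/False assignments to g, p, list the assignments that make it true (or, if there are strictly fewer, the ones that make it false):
is false only for:
  g=False, p=False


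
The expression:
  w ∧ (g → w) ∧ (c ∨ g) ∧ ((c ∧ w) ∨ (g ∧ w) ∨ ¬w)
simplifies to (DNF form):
(c ∧ w) ∨ (g ∧ w)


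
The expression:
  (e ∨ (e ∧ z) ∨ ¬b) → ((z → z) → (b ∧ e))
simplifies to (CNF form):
b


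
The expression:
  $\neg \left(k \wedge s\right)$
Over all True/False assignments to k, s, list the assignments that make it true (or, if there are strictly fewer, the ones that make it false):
is false only for:
  k=True, s=True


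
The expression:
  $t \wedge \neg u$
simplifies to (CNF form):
$t \wedge \neg u$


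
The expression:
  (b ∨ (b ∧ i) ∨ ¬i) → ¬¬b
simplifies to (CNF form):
b ∨ i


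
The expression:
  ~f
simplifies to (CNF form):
~f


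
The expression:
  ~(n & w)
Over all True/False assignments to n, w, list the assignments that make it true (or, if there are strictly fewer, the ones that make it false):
is false only for:
  n=True, w=True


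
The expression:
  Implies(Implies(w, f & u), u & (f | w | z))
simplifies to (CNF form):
(u | w) & (f | w | z)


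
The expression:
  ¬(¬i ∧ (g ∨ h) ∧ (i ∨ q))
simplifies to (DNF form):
i ∨ (¬g ∧ ¬h) ∨ ¬q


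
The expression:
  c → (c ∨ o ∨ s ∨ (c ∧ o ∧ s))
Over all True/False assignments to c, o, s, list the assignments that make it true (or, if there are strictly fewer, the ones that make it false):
is always true.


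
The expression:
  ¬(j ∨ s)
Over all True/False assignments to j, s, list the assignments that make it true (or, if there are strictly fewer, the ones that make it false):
is true only for:
  j=False, s=False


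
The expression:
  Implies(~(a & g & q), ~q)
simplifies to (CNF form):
(a | ~q) & (g | ~q)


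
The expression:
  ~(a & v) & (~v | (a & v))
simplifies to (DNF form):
~v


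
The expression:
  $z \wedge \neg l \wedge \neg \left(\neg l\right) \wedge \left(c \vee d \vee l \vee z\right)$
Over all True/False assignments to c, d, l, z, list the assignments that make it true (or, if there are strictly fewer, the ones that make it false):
is never true.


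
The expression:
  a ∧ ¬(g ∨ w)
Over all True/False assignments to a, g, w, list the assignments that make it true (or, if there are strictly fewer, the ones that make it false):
is true only for:
  a=True, g=False, w=False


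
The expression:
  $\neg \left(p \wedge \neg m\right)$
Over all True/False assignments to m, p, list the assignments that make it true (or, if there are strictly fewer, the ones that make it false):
is false only for:
  m=False, p=True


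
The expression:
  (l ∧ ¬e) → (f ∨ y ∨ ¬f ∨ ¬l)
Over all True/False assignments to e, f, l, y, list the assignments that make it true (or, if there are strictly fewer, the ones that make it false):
is always true.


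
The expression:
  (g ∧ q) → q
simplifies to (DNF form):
True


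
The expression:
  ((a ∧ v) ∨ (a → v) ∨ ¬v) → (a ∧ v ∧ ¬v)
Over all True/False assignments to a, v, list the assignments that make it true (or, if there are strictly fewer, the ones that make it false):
is never true.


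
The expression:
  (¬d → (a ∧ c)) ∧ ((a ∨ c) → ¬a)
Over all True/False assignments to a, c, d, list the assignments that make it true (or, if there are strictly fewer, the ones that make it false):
is true only for:
  a=False, c=False, d=True;
  a=False, c=True, d=True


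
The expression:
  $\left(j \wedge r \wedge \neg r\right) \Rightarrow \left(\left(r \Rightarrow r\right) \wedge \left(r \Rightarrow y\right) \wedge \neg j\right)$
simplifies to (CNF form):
$\text{True}$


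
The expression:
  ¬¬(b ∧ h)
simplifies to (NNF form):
b ∧ h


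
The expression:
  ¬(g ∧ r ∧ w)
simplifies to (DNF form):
¬g ∨ ¬r ∨ ¬w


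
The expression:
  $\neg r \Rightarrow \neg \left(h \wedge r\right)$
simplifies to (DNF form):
$\text{True}$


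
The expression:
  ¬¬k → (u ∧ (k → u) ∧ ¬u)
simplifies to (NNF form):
¬k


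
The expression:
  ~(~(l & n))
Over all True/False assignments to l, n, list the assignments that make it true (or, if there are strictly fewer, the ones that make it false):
is true only for:
  l=True, n=True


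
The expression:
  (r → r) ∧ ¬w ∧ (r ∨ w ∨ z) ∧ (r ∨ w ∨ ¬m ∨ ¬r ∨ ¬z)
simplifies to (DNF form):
(r ∧ ¬w) ∨ (z ∧ ¬w)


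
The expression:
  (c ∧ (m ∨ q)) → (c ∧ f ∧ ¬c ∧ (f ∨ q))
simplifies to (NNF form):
(¬m ∧ ¬q) ∨ ¬c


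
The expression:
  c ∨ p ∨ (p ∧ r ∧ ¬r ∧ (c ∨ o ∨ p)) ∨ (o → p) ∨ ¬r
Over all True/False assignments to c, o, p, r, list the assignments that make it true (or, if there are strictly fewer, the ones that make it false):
is false only for:
  c=False, o=True, p=False, r=True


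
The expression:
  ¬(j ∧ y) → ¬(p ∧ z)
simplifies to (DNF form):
(j ∧ y) ∨ ¬p ∨ ¬z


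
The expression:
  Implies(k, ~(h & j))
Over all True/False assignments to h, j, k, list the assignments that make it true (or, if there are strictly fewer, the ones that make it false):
is false only for:
  h=True, j=True, k=True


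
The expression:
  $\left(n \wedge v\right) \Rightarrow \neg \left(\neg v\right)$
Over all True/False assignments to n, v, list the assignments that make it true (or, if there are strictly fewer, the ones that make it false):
is always true.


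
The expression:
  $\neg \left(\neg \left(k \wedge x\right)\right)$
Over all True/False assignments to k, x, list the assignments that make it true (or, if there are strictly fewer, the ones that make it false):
is true only for:
  k=True, x=True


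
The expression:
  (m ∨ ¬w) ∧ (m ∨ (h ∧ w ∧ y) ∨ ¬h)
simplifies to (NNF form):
m ∨ (¬h ∧ ¬w)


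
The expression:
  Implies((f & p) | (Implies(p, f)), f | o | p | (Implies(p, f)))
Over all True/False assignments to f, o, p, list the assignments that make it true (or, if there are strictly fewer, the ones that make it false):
is always true.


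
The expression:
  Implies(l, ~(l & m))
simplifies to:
~l | ~m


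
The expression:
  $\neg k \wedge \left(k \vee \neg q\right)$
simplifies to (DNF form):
$\neg k \wedge \neg q$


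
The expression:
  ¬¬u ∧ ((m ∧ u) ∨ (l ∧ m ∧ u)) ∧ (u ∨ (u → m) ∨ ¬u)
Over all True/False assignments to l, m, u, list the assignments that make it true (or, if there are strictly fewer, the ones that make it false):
is true only for:
  l=False, m=True, u=True;
  l=True, m=True, u=True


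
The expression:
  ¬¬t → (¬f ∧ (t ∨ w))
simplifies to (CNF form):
¬f ∨ ¬t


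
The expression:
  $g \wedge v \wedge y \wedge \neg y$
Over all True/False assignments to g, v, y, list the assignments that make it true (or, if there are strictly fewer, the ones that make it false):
is never true.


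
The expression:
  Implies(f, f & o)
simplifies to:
o | ~f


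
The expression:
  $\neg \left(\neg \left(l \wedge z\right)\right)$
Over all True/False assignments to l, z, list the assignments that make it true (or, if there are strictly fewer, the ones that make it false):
is true only for:
  l=True, z=True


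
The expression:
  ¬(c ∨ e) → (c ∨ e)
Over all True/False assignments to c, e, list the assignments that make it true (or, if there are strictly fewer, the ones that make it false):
is false only for:
  c=False, e=False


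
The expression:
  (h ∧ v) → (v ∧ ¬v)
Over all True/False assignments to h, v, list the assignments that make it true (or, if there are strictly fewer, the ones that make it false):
is false only for:
  h=True, v=True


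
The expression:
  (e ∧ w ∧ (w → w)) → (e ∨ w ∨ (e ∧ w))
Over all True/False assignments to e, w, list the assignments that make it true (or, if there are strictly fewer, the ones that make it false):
is always true.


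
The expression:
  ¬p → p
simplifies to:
p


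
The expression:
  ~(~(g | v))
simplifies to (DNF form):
g | v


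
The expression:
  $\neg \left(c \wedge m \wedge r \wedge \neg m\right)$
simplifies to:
$\text{True}$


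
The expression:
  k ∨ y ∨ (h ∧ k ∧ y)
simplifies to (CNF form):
k ∨ y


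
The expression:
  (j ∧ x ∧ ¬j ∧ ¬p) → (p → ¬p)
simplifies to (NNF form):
True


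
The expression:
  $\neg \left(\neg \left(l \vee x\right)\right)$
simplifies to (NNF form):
$l \vee x$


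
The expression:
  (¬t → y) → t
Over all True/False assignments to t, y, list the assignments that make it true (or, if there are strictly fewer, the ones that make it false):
is false only for:
  t=False, y=True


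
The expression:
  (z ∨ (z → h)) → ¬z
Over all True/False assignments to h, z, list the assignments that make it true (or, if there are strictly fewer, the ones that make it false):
is true only for:
  h=False, z=False;
  h=True, z=False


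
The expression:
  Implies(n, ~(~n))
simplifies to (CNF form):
True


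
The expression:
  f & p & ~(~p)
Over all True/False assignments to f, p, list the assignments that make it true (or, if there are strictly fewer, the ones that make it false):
is true only for:
  f=True, p=True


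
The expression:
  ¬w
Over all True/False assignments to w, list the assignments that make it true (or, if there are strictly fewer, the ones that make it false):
is true only for:
  w=False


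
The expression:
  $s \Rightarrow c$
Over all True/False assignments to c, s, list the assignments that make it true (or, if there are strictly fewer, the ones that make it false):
is false only for:
  c=False, s=True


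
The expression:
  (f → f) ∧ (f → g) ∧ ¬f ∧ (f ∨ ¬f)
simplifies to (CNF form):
¬f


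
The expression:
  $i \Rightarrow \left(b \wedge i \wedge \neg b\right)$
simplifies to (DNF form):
$\neg i$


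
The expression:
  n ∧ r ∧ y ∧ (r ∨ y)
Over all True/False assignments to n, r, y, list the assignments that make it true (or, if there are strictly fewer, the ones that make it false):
is true only for:
  n=True, r=True, y=True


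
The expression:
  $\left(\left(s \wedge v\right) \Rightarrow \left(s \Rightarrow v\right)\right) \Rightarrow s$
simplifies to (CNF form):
$s$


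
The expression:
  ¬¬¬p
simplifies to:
¬p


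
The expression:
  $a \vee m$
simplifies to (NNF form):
$a \vee m$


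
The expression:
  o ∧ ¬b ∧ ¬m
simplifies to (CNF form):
o ∧ ¬b ∧ ¬m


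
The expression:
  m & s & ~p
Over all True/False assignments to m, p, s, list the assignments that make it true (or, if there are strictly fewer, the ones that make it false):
is true only for:
  m=True, p=False, s=True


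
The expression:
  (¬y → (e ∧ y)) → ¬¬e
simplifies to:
e ∨ ¬y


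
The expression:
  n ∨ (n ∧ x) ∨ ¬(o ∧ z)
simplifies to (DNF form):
n ∨ ¬o ∨ ¬z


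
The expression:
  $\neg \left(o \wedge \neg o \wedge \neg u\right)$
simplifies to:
$\text{True}$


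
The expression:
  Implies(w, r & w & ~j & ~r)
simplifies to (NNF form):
~w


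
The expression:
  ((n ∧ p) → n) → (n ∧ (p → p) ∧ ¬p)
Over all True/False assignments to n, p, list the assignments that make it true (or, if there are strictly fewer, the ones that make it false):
is true only for:
  n=True, p=False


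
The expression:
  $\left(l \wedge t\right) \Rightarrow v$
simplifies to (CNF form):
$v \vee \neg l \vee \neg t$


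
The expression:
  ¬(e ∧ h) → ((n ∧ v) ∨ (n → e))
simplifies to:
e ∨ v ∨ ¬n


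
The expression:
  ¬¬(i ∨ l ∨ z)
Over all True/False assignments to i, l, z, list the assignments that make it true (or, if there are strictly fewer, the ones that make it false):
is false only for:
  i=False, l=False, z=False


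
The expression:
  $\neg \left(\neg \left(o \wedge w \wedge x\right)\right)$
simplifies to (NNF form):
$o \wedge w \wedge x$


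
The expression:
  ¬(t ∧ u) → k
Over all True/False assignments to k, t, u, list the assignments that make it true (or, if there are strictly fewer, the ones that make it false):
is false only for:
  k=False, t=False, u=False;
  k=False, t=False, u=True;
  k=False, t=True, u=False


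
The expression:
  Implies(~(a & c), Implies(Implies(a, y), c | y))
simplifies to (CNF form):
a | c | y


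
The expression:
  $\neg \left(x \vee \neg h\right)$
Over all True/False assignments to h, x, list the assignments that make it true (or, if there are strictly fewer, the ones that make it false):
is true only for:
  h=True, x=False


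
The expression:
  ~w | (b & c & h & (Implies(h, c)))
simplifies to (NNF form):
~w | (b & c & h)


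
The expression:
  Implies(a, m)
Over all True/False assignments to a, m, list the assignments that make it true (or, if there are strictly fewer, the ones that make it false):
is false only for:
  a=True, m=False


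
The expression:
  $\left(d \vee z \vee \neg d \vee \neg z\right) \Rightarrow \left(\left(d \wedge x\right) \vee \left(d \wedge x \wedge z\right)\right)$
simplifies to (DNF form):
$d \wedge x$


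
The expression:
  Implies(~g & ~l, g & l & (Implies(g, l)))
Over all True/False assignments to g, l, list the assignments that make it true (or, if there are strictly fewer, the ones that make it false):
is false only for:
  g=False, l=False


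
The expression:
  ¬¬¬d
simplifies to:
¬d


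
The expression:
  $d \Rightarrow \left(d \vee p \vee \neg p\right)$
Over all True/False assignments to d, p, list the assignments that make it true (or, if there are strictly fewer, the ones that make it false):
is always true.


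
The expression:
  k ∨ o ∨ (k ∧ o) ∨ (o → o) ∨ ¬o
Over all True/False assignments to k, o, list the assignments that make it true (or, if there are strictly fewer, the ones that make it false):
is always true.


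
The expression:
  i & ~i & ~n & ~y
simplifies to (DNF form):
False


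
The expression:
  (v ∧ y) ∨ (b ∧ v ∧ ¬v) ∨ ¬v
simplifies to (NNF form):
y ∨ ¬v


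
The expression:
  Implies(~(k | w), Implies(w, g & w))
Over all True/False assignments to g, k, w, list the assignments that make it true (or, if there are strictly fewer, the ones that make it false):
is always true.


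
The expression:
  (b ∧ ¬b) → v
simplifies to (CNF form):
True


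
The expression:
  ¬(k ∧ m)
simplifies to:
¬k ∨ ¬m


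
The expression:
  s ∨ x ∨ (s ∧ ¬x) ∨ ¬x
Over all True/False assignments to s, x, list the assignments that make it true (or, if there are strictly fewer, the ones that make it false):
is always true.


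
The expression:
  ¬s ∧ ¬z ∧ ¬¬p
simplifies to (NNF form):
p ∧ ¬s ∧ ¬z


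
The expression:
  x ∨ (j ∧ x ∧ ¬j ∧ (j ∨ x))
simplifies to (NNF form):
x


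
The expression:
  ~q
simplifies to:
~q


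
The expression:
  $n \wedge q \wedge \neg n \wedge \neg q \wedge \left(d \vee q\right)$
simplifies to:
$\text{False}$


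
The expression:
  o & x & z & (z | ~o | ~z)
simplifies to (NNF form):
o & x & z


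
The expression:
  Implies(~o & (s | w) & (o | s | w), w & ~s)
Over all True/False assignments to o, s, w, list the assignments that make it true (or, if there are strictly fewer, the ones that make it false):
is false only for:
  o=False, s=True, w=False;
  o=False, s=True, w=True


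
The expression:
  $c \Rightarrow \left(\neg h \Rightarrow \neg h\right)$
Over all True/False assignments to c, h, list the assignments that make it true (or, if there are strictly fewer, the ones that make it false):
is always true.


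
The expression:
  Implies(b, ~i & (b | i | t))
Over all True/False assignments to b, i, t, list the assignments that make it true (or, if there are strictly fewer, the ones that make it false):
is false only for:
  b=True, i=True, t=False;
  b=True, i=True, t=True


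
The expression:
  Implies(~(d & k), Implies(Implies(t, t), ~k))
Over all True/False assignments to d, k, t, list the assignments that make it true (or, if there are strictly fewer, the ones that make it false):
is false only for:
  d=False, k=True, t=False;
  d=False, k=True, t=True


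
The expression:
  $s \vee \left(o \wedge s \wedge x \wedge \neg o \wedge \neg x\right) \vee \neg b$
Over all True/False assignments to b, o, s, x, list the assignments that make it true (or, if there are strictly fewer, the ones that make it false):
is false only for:
  b=True, o=False, s=False, x=False;
  b=True, o=False, s=False, x=True;
  b=True, o=True, s=False, x=False;
  b=True, o=True, s=False, x=True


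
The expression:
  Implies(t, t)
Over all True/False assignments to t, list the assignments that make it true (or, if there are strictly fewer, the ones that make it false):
is always true.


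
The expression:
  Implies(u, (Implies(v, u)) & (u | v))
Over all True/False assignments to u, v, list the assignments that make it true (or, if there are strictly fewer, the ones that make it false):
is always true.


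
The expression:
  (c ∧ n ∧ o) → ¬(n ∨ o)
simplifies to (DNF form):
¬c ∨ ¬n ∨ ¬o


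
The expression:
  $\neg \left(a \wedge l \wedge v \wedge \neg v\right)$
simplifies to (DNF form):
$\text{True}$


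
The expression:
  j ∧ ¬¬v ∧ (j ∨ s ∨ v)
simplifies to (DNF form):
j ∧ v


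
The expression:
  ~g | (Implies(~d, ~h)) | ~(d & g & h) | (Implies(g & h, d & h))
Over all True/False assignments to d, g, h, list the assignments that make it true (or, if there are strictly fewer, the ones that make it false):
is always true.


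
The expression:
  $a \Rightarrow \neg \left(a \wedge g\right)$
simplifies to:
$\neg a \vee \neg g$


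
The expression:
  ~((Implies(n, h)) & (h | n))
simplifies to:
~h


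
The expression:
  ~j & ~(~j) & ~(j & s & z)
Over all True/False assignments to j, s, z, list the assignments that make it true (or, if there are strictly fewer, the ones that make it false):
is never true.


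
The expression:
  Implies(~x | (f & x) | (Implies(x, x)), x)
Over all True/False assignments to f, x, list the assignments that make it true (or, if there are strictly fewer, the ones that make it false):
is true only for:
  f=False, x=True;
  f=True, x=True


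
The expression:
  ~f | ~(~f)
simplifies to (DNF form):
True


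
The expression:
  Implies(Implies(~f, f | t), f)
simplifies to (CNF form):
f | ~t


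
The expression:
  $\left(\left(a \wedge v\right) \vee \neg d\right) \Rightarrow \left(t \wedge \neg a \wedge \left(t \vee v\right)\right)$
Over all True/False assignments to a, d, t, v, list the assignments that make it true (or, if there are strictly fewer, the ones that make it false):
is true only for:
  a=False, d=False, t=True, v=False;
  a=False, d=False, t=True, v=True;
  a=False, d=True, t=False, v=False;
  a=False, d=True, t=False, v=True;
  a=False, d=True, t=True, v=False;
  a=False, d=True, t=True, v=True;
  a=True, d=True, t=False, v=False;
  a=True, d=True, t=True, v=False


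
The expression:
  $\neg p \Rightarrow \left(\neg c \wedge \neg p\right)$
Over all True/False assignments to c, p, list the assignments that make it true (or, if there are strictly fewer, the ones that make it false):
is false only for:
  c=True, p=False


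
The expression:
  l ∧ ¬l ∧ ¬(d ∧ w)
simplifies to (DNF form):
False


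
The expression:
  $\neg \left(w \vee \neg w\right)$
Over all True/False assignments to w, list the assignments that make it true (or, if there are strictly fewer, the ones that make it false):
is never true.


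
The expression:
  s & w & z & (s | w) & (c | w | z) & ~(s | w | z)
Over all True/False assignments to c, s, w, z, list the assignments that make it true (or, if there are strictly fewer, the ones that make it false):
is never true.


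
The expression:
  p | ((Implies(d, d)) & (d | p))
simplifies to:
d | p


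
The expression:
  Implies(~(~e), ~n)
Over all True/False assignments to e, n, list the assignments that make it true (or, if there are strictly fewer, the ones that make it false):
is false only for:
  e=True, n=True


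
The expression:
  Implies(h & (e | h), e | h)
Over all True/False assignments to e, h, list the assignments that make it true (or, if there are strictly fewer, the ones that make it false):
is always true.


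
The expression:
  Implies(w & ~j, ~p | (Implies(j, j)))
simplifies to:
True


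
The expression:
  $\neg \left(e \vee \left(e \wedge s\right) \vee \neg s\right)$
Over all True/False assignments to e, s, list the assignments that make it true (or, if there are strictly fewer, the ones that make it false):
is true only for:
  e=False, s=True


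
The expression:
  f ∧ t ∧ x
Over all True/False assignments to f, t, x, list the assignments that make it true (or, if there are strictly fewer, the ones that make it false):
is true only for:
  f=True, t=True, x=True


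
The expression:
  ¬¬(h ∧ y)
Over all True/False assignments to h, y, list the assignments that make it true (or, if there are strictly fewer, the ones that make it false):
is true only for:
  h=True, y=True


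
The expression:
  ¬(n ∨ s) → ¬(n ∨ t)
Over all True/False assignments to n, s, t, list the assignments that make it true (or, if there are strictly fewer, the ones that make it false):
is false only for:
  n=False, s=False, t=True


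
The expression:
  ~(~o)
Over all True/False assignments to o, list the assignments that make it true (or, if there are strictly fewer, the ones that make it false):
is true only for:
  o=True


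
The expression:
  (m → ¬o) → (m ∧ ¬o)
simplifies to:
m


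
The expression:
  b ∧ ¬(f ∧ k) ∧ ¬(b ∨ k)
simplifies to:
False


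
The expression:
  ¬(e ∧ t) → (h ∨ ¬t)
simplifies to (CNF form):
e ∨ h ∨ ¬t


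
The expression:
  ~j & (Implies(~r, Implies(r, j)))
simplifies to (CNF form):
~j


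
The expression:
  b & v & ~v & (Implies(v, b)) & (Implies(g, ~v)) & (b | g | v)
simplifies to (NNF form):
False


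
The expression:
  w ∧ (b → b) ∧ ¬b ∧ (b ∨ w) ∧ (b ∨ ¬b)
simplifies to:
w ∧ ¬b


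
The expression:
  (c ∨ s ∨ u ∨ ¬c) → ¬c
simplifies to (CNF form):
¬c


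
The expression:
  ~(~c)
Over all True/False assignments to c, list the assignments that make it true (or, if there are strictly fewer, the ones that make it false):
is true only for:
  c=True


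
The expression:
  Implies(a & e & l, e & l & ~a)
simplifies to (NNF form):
~a | ~e | ~l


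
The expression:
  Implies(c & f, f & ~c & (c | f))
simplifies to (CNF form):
~c | ~f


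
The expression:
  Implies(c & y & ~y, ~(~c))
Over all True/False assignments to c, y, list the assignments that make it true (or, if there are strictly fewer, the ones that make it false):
is always true.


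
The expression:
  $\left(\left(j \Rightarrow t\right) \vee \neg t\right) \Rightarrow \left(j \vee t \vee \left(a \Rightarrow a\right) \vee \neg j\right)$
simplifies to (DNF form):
$\text{True}$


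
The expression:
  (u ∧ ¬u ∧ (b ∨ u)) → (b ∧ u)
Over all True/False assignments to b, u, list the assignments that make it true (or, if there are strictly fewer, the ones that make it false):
is always true.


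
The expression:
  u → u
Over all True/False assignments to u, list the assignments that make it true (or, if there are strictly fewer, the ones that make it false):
is always true.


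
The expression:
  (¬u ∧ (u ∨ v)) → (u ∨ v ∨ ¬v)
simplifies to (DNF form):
True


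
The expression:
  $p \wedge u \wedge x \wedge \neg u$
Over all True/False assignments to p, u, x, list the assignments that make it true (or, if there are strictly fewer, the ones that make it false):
is never true.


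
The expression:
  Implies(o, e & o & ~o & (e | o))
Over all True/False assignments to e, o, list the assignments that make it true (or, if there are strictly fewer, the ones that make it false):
is true only for:
  e=False, o=False;
  e=True, o=False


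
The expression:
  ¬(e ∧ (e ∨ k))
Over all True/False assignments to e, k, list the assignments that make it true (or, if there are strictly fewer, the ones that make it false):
is true only for:
  e=False, k=False;
  e=False, k=True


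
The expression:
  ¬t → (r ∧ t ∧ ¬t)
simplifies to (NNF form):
t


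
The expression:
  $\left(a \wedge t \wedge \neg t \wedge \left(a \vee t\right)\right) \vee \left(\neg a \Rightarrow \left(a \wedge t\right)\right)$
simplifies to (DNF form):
$a$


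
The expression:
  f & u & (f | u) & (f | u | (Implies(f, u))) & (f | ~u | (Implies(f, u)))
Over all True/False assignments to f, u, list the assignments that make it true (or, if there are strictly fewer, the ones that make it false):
is true only for:
  f=True, u=True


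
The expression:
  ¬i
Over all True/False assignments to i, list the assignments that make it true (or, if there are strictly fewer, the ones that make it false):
is true only for:
  i=False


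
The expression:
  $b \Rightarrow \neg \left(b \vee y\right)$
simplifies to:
$\neg b$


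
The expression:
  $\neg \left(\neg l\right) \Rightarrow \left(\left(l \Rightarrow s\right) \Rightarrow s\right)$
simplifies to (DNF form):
$\text{True}$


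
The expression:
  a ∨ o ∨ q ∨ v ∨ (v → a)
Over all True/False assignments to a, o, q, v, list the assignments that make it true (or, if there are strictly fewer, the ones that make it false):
is always true.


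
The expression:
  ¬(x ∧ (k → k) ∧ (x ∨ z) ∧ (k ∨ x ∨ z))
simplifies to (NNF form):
¬x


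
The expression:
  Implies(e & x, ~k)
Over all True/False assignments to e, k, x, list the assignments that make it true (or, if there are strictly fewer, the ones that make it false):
is false only for:
  e=True, k=True, x=True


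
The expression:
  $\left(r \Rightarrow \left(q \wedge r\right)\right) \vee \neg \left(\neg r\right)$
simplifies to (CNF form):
$\text{True}$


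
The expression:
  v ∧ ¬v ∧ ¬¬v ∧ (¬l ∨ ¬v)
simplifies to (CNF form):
False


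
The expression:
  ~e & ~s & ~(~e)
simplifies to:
False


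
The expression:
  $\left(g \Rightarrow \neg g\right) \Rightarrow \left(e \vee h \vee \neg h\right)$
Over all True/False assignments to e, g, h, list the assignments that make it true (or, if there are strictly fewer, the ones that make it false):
is always true.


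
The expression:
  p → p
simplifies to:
True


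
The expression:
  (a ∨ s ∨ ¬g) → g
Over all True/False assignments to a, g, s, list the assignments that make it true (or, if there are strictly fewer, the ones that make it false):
is true only for:
  a=False, g=True, s=False;
  a=False, g=True, s=True;
  a=True, g=True, s=False;
  a=True, g=True, s=True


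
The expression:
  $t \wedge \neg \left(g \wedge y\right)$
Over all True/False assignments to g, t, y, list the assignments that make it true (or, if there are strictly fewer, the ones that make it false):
is true only for:
  g=False, t=True, y=False;
  g=False, t=True, y=True;
  g=True, t=True, y=False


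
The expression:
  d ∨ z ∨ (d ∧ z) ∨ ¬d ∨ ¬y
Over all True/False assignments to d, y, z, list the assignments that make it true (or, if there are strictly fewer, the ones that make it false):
is always true.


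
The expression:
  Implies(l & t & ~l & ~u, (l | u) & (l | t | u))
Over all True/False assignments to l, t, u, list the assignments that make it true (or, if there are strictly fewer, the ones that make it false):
is always true.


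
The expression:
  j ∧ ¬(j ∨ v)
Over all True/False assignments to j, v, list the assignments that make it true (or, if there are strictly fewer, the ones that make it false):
is never true.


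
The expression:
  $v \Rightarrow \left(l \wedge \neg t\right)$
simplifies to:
$\left(l \wedge \neg t\right) \vee \neg v$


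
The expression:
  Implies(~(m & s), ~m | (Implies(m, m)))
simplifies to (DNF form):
True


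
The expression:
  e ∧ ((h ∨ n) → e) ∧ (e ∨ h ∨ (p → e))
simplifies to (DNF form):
e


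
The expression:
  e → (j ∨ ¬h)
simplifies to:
j ∨ ¬e ∨ ¬h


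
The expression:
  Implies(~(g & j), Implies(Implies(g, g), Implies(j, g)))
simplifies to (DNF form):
g | ~j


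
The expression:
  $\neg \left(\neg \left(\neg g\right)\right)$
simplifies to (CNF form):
$\neg g$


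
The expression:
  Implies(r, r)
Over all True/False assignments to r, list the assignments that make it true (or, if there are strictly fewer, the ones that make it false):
is always true.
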